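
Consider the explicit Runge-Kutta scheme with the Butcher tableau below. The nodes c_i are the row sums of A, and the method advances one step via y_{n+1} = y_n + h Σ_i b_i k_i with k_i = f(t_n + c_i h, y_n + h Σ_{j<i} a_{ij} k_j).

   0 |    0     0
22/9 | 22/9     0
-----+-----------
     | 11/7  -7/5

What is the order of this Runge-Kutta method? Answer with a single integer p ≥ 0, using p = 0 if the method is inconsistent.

b = (11/7, -7/5)
c = (0, 22/9)
Σ b_i: 11/7·1 + (-7/5)·1 = 6/35 ≠ 1 ⇒ order 0.

0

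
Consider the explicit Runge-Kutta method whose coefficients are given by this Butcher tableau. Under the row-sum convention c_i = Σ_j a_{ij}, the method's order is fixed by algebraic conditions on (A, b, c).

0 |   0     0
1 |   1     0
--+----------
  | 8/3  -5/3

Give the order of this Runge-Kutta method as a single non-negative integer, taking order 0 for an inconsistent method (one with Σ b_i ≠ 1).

b = (8/3, -5/3)
c = (0, 1)
Σ b_i: 8/3·1 + (-5/3)·1 = 1 ✓
b·c: (-5/3)·1 = -5/3 ≠ 1/2 ⇒ order 1.

1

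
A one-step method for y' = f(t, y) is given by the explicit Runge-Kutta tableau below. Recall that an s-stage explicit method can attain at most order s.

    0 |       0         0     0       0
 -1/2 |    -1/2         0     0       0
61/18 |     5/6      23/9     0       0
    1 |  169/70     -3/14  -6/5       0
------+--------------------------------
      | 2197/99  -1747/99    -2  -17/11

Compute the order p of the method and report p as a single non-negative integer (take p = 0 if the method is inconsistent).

2

b = (2197/99, -1747/99, -2, -17/11)
c = (0, -1/2, 61/18, 1)
Ac = (0, 0, -23/18, -1663/420)
Σ b_i: 2197/99·1 + (-1747/99)·1 + (-2)·1 + (-17/11)·1 = 1 ✓
b·c: (-1747/99)·(-1/2) + (-2)·61/18 + (-17/11)·1 = 1/2 ✓
b·c²: (-1747/99)·1/4 + (-2)·3721/324 + (-17/11)·1 = -103093/3564 ≠ 1/3 ⇒ order 2.
b·Ac: (-2)·(-23/18) + (-17/11)·(-1663/420) = 120233/13860 ≠ 1/6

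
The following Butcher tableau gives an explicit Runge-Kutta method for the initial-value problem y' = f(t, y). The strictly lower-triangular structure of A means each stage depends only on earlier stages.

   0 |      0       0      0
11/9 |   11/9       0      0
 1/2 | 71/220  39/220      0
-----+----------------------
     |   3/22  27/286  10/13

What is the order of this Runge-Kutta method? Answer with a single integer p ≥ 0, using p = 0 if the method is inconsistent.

b = (3/22, 27/286, 10/13)
c = (0, 11/9, 1/2)
Ac = (0, 0, 13/60)
Σ b_i: 3/22·1 + 27/286·1 + 10/13·1 = 1 ✓
b·c: 27/286·11/9 + 10/13·1/2 = 1/2 ✓
b·c²: 27/286·121/81 + 10/13·1/4 = 1/3 ✓
b·Ac: 10/13·13/60 = 1/6 ✓; 3 stages ⇒ order 3.

3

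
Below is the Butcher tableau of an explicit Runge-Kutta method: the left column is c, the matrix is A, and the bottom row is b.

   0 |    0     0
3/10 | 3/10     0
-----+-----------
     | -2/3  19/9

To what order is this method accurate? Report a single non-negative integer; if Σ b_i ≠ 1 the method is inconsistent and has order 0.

0

b = (-2/3, 19/9)
c = (0, 3/10)
Σ b_i: (-2/3)·1 + 19/9·1 = 13/9 ≠ 1 ⇒ order 0.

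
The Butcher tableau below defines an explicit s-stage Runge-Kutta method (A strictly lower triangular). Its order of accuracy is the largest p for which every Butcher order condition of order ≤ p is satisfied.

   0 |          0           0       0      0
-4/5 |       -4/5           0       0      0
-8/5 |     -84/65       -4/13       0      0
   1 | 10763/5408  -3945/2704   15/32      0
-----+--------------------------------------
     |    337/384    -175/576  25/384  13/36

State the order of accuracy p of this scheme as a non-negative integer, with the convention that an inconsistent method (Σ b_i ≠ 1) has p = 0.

4

b = (337/384, -175/576, 25/384, 13/36)
c = (0, -4/5, -8/5, 1)
Ac = (0, 0, 16/65, 141/338)
Σ b_i: 337/384·1 + (-175/576)·1 + 25/384·1 + 13/36·1 = 1 ✓
b·c: (-175/576)·(-4/5) + 25/384·(-8/5) + 13/36·1 = 1/2 ✓
b·c²: (-175/576)·16/25 + 25/384·64/25 + 13/36·1 = 1/3 ✓
b·Ac: 25/384·16/65 + 13/36·141/338 = 1/6 ✓
b·c³: (-175/576)·(-64/125) + 25/384·(-512/125) + 13/36·1 = 1/4 ✓
b·(c∘Ac): 25/384·(-128/325) + 13/36·141/338 = 1/8 ✓
b·Ac²: 25/384·(-64/325) + 13/36·45/169 = 1/12 ✓
b·A²c: 13/36·3/26 = 1/24 ✓; 4 stages ⇒ order 4.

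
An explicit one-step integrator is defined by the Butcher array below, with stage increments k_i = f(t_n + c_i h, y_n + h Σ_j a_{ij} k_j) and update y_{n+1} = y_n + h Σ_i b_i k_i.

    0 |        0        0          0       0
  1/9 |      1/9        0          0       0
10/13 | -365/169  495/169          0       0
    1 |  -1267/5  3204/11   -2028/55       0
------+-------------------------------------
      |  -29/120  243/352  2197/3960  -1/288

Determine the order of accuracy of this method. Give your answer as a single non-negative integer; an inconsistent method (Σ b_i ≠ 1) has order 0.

4

b = (-29/120, 243/352, 2197/3960, -1/288)
c = (0, 1/9, 10/13, 1)
Ac = (0, 0, 55/169, 4)
Σ b_i: (-29/120)·1 + 243/352·1 + 2197/3960·1 + (-1/288)·1 = 1 ✓
b·c: 243/352·1/9 + 2197/3960·10/13 + (-1/288)·1 = 1/2 ✓
b·c²: 243/352·1/81 + 2197/3960·100/169 + (-1/288)·1 = 1/3 ✓
b·Ac: 2197/3960·55/169 + (-1/288)·4 = 1/6 ✓
b·c³: 243/352·1/729 + 2197/3960·1000/2197 + (-1/288)·1 = 1/4 ✓
b·(c∘Ac): 2197/3960·550/2197 + (-1/288)·4 = 1/8 ✓
b·Ac²: 2197/3960·55/1521 + (-1/288)·(-164/9) = 1/12 ✓
b·A²c: (-1/288)·(-12) = 1/24 ✓; 4 stages ⇒ order 4.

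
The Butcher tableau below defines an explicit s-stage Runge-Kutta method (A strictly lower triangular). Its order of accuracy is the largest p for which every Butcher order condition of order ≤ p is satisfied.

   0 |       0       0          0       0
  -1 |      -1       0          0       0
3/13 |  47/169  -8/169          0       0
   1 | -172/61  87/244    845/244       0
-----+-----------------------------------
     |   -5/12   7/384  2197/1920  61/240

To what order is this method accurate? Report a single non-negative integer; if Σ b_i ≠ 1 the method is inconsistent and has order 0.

b = (-5/12, 7/384, 2197/1920, 61/240)
c = (0, -1, 3/13, 1)
Ac = (0, 0, 8/169, 27/61)
Σ b_i: (-5/12)·1 + 7/384·1 + 2197/1920·1 + 61/240·1 = 1 ✓
b·c: 7/384·(-1) + 2197/1920·3/13 + 61/240·1 = 1/2 ✓
b·c²: 7/384·1 + 2197/1920·9/169 + 61/240·1 = 1/3 ✓
b·Ac: 2197/1920·8/169 + 61/240·27/61 = 1/6 ✓
b·c³: 7/384·(-1) + 2197/1920·27/2197 + 61/240·1 = 1/4 ✓
b·(c∘Ac): 2197/1920·24/2197 + 61/240·27/61 = 1/8 ✓
b·Ac²: 2197/1920·(-8/169) + 61/240·33/61 = 1/12 ✓
b·A²c: 61/240·10/61 = 1/24 ✓; 4 stages ⇒ order 4.

4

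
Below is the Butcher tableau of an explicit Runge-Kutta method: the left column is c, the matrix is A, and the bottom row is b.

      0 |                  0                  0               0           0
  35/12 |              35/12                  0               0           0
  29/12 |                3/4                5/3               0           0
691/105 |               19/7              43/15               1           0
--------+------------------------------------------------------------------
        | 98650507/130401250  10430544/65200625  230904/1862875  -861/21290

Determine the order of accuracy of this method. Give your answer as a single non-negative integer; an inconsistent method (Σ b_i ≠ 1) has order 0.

b = (98650507/130401250, 10430544/65200625, 230904/1862875, -861/21290)
c = (0, 35/12, 29/12, 691/105)
Ac = (0, 0, 175/36, 97/9)
Σ b_i: 98650507/130401250·1 + 10430544/65200625·1 + 230904/1862875·1 + (-861/21290)·1 = 1 ✓
b·c: 10430544/65200625·35/12 + 230904/1862875·29/12 + (-861/21290)·691/105 = 1/2 ✓
b·c²: 10430544/65200625·1225/144 + 230904/1862875·841/144 + (-861/21290)·477481/11025 = 1/3 ✓
b·Ac: 230904/1862875·175/36 + (-861/21290)·97/9 = 1/6 ✓
b·c³: 10430544/65200625·42875/1728 + 230904/1862875·24389/1728 + (-861/21290)·329939371/1157625 = -27263694679/4694445000 ≠ 1/4 ⇒ order 3.
b·(c∘Ac): 230904/1862875·5075/432 + (-861/21290)·67027/945 = -676531/479025 ≠ 1/8
b·Ac²: 230904/1862875·6125/432 + (-861/21290)·6529/216 = 820057/1532880 ≠ 1/12
b·A²c: (-861/21290)·175/36 = -10045/51096 ≠ 1/24

3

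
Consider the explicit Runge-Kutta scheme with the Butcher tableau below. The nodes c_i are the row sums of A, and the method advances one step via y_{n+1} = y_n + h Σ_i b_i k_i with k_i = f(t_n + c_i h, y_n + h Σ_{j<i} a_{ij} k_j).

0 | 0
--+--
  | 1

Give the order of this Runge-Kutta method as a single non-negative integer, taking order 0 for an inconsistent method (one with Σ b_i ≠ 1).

1

b = (1)
c = (0)
Σ b_i: 1·1 = 1 ✓; 1 stage ⇒ order 1.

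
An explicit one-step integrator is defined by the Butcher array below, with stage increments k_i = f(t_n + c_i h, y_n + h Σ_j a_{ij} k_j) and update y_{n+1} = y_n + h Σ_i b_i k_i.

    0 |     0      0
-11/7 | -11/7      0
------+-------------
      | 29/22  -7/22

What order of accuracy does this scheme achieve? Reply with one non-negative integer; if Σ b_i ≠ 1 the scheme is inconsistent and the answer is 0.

2

b = (29/22, -7/22)
c = (0, -11/7)
Σ b_i: 29/22·1 + (-7/22)·1 = 1 ✓
b·c: (-7/22)·(-11/7) = 1/2 ✓; 2 stages ⇒ order 2.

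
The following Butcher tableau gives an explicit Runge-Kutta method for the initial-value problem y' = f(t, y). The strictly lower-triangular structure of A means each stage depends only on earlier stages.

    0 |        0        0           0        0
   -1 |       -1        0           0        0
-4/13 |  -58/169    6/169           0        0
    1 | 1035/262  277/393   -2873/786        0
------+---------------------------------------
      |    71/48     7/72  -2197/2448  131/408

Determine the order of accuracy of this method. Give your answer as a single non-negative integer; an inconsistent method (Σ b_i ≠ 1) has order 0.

b = (71/48, 7/72, -2197/2448, 131/408)
c = (0, -1, -4/13, 1)
Ac = (0, 0, -6/169, 55/131)
Σ b_i: 71/48·1 + 7/72·1 + (-2197/2448)·1 + 131/408·1 = 1 ✓
b·c: 7/72·(-1) + (-2197/2448)·(-4/13) + 131/408·1 = 1/2 ✓
b·c²: 7/72·1 + (-2197/2448)·16/169 + 131/408·1 = 1/3 ✓
b·Ac: (-2197/2448)·(-6/169) + 131/408·55/131 = 1/6 ✓
b·c³: 7/72·(-1) + (-2197/2448)·(-64/2197) + 131/408·1 = 1/4 ✓
b·(c∘Ac): (-2197/2448)·24/2197 + 131/408·55/131 = 1/8 ✓
b·Ac²: (-2197/2448)·6/169 + 131/408·47/131 = 1/12 ✓
b·A²c: 131/408·17/131 = 1/24 ✓; 4 stages ⇒ order 4.

4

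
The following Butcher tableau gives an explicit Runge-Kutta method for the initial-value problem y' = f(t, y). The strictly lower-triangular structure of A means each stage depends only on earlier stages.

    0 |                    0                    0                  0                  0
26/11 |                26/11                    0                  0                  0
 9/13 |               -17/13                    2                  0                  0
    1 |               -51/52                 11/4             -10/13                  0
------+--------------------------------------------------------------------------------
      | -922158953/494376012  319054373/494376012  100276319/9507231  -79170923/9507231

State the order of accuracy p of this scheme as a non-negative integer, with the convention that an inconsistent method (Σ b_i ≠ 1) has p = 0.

3

b = (-922158953/494376012, 319054373/494376012, 100276319/9507231, -79170923/9507231)
c = (0, 26/11, 9/13, 1)
Ac = (0, 0, 52/11, 2017/338)
Σ b_i: (-922158953/494376012)·1 + 319054373/494376012·1 + 100276319/9507231·1 + (-79170923/9507231)·1 = 1 ✓
b·c: 319054373/494376012·26/11 + 100276319/9507231·9/13 + (-79170923/9507231)·1 = 1/2 ✓
b·c²: 319054373/494376012·676/121 + 100276319/9507231·81/169 + (-79170923/9507231)·1 = 1/3 ✓
b·Ac: 100276319/9507231·52/11 + (-79170923/9507231)·2017/338 = 1/6 ✓
b·c³: 319054373/494376012·17576/1331 + 100276319/9507231·729/2197 + (-79170923/9507231)·1 = 1674265334/453178011 ≠ 1/4 ⇒ order 3.
b·(c∘Ac): 100276319/9507231·36/11 + (-79170923/9507231)·2017/338 = -288543851/19014462 ≠ 1/8
b·Ac²: 100276319/9507231·1352/121 + (-79170923/9507231)·362383/24167 = -3180383719/453178011 ≠ 1/12
b·A²c: (-79170923/9507231)·(-40/11) = 3166836920/104579541 ≠ 1/24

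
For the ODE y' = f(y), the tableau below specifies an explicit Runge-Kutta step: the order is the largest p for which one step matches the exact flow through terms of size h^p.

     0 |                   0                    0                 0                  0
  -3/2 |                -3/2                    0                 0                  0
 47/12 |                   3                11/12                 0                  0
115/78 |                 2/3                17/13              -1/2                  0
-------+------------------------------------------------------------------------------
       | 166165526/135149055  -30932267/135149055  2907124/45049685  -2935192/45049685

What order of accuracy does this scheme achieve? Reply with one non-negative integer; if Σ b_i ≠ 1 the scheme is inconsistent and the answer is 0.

3

b = (166165526/135149055, -30932267/135149055, 2907124/45049685, -2935192/45049685)
c = (0, -3/2, 47/12, 115/78)
Ac = (0, 0, -11/8, -1223/312)
Σ b_i: 166165526/135149055·1 + (-30932267/135149055)·1 + 2907124/45049685·1 + (-2935192/45049685)·1 = 1 ✓
b·c: (-30932267/135149055)·(-3/2) + 2907124/45049685·47/12 + (-2935192/45049685)·115/78 = 1/2 ✓
b·c²: (-30932267/135149055)·9/4 + 2907124/45049685·2209/144 + (-2935192/45049685)·13225/6084 = 1/3 ✓
b·Ac: 2907124/45049685·(-11/8) + (-2935192/45049685)·(-1223/312) = 1/6 ✓
b·c³: (-30932267/135149055)·(-27/8) + 2907124/45049685·103823/1728 + (-2935192/45049685)·1520875/474552 = 5761725835/1297430928 ≠ 1/4 ⇒ order 3.
b·(c∘Ac): 2907124/45049685·(-517/96) + (-2935192/45049685)·(-140645/24336) = 94123849/3243577320 ≠ 1/8
b·Ac²: 2907124/45049685·33/16 + (-2935192/45049685)·(-17701/3744) = 35771464/81089433 ≠ 1/12
b·A²c: (-2935192/45049685)·11/16 = -4035889/90099370 ≠ 1/24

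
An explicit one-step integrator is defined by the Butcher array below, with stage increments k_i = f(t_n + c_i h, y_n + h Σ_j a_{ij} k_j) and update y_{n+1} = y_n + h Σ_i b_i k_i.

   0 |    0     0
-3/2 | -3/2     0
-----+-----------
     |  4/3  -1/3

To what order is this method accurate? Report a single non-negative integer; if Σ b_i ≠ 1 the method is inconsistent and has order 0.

b = (4/3, -1/3)
c = (0, -3/2)
Σ b_i: 4/3·1 + (-1/3)·1 = 1 ✓
b·c: (-1/3)·(-3/2) = 1/2 ✓; 2 stages ⇒ order 2.

2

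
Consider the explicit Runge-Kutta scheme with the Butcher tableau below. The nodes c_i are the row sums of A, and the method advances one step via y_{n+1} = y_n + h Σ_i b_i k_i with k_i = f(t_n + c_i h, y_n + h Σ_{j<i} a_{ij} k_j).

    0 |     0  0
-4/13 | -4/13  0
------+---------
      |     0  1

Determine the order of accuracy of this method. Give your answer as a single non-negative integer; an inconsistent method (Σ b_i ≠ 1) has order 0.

b = (0, 1)
c = (0, -4/13)
Σ b_i: 1·1 = 1 ✓
b·c: 1·(-4/13) = -4/13 ≠ 1/2 ⇒ order 1.

1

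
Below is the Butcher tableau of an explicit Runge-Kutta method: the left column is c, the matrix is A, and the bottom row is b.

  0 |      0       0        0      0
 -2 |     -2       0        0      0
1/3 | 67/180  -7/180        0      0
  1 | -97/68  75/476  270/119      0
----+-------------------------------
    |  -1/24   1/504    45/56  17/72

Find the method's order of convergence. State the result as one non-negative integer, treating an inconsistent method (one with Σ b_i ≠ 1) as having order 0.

b = (-1/24, 1/504, 45/56, 17/72)
c = (0, -2, 1/3, 1)
Ac = (0, 0, 7/90, 15/34)
Σ b_i: (-1/24)·1 + 1/504·1 + 45/56·1 + 17/72·1 = 1 ✓
b·c: 1/504·(-2) + 45/56·1/3 + 17/72·1 = 1/2 ✓
b·c²: 1/504·4 + 45/56·1/9 + 17/72·1 = 1/3 ✓
b·Ac: 45/56·7/90 + 17/72·15/34 = 1/6 ✓
b·c³: 1/504·(-8) + 45/56·1/27 + 17/72·1 = 1/4 ✓
b·(c∘Ac): 45/56·7/270 + 17/72·15/34 = 1/8 ✓
b·Ac²: 45/56·(-7/45) + 17/72·15/17 = 1/12 ✓
b·A²c: 17/72·3/17 = 1/24 ✓; 4 stages ⇒ order 4.

4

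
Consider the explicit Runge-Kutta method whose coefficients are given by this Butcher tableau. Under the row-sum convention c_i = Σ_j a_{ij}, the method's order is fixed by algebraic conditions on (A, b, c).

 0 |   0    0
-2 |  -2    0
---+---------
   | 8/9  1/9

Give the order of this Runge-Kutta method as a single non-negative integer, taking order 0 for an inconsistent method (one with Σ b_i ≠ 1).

1

b = (8/9, 1/9)
c = (0, -2)
Σ b_i: 8/9·1 + 1/9·1 = 1 ✓
b·c: 1/9·(-2) = -2/9 ≠ 1/2 ⇒ order 1.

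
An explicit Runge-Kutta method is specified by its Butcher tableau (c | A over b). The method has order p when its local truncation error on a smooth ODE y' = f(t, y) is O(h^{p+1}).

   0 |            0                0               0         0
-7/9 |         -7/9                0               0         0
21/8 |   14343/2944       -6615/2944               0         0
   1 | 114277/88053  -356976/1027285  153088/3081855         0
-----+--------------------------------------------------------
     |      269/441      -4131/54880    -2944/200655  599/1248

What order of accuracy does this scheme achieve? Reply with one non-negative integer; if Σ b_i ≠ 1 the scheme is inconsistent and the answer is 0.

b = (269/441, -4131/54880, -2944/200655, 599/1248)
c = (0, -7/9, 21/8, 1)
Ac = (0, 0, 5145/2944, 240/599)
Σ b_i: 269/441·1 + (-4131/54880)·1 + (-2944/200655)·1 + 599/1248·1 = 1 ✓
b·c: (-4131/54880)·(-7/9) + (-2944/200655)·21/8 + 599/1248·1 = 1/2 ✓
b·c²: (-4131/54880)·49/81 + (-2944/200655)·441/64 + 599/1248·1 = 1/3 ✓
b·Ac: (-2944/200655)·5145/2944 + 599/1248·240/599 = 1/6 ✓
b·c³: (-4131/54880)·(-343/729) + (-2944/200655)·9261/512 + 599/1248·1 = 1/4 ✓
b·(c∘Ac): (-2944/200655)·108045/23552 + 599/1248·240/599 = 1/8 ✓
b·Ac²: (-2944/200655)·(-12005/8832) + 599/1248·712/5391 = 1/12 ✓
b·A²c: 599/1248·52/599 = 1/24 ✓; 4 stages ⇒ order 4.

4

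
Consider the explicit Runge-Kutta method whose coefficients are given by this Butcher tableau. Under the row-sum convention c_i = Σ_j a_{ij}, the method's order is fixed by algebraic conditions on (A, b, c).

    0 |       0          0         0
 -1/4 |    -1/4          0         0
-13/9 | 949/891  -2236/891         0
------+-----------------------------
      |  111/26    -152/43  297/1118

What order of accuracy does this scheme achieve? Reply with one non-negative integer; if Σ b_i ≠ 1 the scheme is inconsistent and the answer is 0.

3

b = (111/26, -152/43, 297/1118)
c = (0, -1/4, -13/9)
Ac = (0, 0, 559/891)
Σ b_i: 111/26·1 + (-152/43)·1 + 297/1118·1 = 1 ✓
b·c: (-152/43)·(-1/4) + 297/1118·(-13/9) = 1/2 ✓
b·c²: (-152/43)·1/16 + 297/1118·169/81 = 1/3 ✓
b·Ac: 297/1118·559/891 = 1/6 ✓; 3 stages ⇒ order 3.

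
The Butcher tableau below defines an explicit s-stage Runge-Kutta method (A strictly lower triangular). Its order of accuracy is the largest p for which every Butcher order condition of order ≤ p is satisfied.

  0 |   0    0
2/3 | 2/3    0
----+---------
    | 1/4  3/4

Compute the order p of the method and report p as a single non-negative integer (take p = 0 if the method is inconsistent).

b = (1/4, 3/4)
c = (0, 2/3)
Σ b_i: 1/4·1 + 3/4·1 = 1 ✓
b·c: 3/4·2/3 = 1/2 ✓; 2 stages ⇒ order 2.

2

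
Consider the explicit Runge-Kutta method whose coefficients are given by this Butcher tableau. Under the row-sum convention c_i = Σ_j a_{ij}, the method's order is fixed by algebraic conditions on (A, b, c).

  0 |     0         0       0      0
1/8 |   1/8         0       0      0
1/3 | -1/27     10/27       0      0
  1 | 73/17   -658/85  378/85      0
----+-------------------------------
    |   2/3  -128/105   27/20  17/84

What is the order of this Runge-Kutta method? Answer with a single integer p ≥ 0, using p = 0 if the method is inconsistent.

4

b = (2/3, -128/105, 27/20, 17/84)
c = (0, 1/8, 1/3, 1)
Ac = (0, 0, 5/108, 35/68)
Σ b_i: 2/3·1 + (-128/105)·1 + 27/20·1 + 17/84·1 = 1 ✓
b·c: (-128/105)·1/8 + 27/20·1/3 + 17/84·1 = 1/2 ✓
b·c²: (-128/105)·1/64 + 27/20·1/9 + 17/84·1 = 1/3 ✓
b·Ac: 27/20·5/108 + 17/84·35/68 = 1/6 ✓
b·c³: (-128/105)·1/512 + 27/20·1/27 + 17/84·1 = 1/4 ✓
b·(c∘Ac): 27/20·5/324 + 17/84·35/68 = 1/8 ✓
b·Ac²: 27/20·5/864 + 17/84·203/544 = 1/12 ✓
b·A²c: 17/84·7/34 = 1/24 ✓; 4 stages ⇒ order 4.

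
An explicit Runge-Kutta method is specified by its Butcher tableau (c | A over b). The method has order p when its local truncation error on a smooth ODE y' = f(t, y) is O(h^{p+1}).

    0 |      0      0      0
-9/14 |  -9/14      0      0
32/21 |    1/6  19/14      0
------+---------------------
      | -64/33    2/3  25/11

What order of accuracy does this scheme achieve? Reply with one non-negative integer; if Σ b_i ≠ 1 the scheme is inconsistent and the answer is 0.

1

b = (-64/33, 2/3, 25/11)
c = (0, -9/14, 32/21)
Ac = (0, 0, -171/196)
Σ b_i: (-64/33)·1 + 2/3·1 + 25/11·1 = 1 ✓
b·c: 2/3·(-9/14) + 25/11·32/21 = 701/231 ≠ 1/2 ⇒ order 1.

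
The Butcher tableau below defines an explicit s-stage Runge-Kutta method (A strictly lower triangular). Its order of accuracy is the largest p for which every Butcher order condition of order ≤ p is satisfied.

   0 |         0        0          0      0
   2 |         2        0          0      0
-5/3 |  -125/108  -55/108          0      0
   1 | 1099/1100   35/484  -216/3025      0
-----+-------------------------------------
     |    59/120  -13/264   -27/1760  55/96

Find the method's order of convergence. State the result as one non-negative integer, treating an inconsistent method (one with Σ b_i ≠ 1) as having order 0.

b = (59/120, -13/264, -27/1760, 55/96)
c = (0, 2, -5/3, 1)
Ac = (0, 0, -55/54, 29/110)
Σ b_i: 59/120·1 + (-13/264)·1 + (-27/1760)·1 + 55/96·1 = 1 ✓
b·c: (-13/264)·2 + (-27/1760)·(-5/3) + 55/96·1 = 1/2 ✓
b·c²: (-13/264)·4 + (-27/1760)·25/9 + 55/96·1 = 1/3 ✓
b·Ac: (-27/1760)·(-55/54) + 55/96·29/110 = 1/6 ✓
b·c³: (-13/264)·8 + (-27/1760)·(-125/27) + 55/96·1 = 1/4 ✓
b·(c∘Ac): (-27/1760)·275/162 + 55/96·29/110 = 1/8 ✓
b·Ac²: (-27/1760)·(-55/27) + 55/96·1/11 = 1/12 ✓
b·A²c: 55/96·4/55 = 1/24 ✓; 4 stages ⇒ order 4.

4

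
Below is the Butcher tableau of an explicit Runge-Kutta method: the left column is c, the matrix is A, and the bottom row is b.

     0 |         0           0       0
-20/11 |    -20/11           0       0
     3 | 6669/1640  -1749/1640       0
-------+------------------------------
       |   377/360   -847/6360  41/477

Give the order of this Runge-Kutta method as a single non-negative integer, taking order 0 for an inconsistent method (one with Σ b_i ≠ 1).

b = (377/360, -847/6360, 41/477)
c = (0, -20/11, 3)
Ac = (0, 0, 159/82)
Σ b_i: 377/360·1 + (-847/6360)·1 + 41/477·1 = 1 ✓
b·c: (-847/6360)·(-20/11) + 41/477·3 = 1/2 ✓
b·c²: (-847/6360)·400/121 + 41/477·9 = 1/3 ✓
b·Ac: 41/477·159/82 = 1/6 ✓; 3 stages ⇒ order 3.

3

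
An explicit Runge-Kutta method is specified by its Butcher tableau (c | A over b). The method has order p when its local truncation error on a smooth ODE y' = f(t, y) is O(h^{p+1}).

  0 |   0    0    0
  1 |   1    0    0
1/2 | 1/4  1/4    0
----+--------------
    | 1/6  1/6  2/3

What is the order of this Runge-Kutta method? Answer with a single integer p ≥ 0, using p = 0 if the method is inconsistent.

b = (1/6, 1/6, 2/3)
c = (0, 1, 1/2)
Ac = (0, 0, 1/4)
Σ b_i: 1/6·1 + 1/6·1 + 2/3·1 = 1 ✓
b·c: 1/6·1 + 2/3·1/2 = 1/2 ✓
b·c²: 1/6·1 + 2/3·1/4 = 1/3 ✓
b·Ac: 2/3·1/4 = 1/6 ✓; 3 stages ⇒ order 3.

3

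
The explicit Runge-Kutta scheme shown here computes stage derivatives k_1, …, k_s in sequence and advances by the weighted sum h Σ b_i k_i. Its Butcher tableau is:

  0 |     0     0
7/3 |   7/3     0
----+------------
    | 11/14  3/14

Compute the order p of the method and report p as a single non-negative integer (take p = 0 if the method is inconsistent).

b = (11/14, 3/14)
c = (0, 7/3)
Σ b_i: 11/14·1 + 3/14·1 = 1 ✓
b·c: 3/14·7/3 = 1/2 ✓; 2 stages ⇒ order 2.

2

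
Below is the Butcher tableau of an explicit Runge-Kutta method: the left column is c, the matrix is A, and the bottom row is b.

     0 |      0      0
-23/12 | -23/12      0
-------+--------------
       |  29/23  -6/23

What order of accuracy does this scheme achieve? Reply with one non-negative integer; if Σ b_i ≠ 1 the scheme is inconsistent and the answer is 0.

b = (29/23, -6/23)
c = (0, -23/12)
Σ b_i: 29/23·1 + (-6/23)·1 = 1 ✓
b·c: (-6/23)·(-23/12) = 1/2 ✓; 2 stages ⇒ order 2.

2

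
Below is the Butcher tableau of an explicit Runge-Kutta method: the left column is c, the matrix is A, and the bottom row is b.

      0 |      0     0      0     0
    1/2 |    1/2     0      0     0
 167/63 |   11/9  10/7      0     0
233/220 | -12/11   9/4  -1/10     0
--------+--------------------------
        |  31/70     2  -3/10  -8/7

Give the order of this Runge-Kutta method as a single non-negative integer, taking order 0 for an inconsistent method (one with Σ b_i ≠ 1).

1

b = (31/70, 2, -3/10, -8/7)
c = (0, 1/2, 167/63, 233/220)
Ac = (0, 0, 5/7, 2167/2520)
Σ b_i: 31/70·1 + 2·1 + (-3/10)·1 + (-8/7)·1 = 1 ✓
b·c: 2·1/2 + (-3/10)·167/63 + (-8/7)·233/220 = -2323/2310 ≠ 1/2 ⇒ order 1.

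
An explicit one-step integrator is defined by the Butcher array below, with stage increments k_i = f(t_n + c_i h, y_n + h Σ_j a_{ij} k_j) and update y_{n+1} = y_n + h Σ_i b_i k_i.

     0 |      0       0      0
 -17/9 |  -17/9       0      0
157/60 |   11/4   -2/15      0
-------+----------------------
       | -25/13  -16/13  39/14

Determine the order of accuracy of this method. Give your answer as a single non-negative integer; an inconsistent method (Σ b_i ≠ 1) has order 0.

b = (-25/13, -16/13, 39/14)
c = (0, -17/9, 157/60)
Ac = (0, 0, 34/135)
Σ b_i: (-25/13)·1 + (-16/13)·1 + 39/14·1 = -67/182 ≠ 1 ⇒ order 0.

0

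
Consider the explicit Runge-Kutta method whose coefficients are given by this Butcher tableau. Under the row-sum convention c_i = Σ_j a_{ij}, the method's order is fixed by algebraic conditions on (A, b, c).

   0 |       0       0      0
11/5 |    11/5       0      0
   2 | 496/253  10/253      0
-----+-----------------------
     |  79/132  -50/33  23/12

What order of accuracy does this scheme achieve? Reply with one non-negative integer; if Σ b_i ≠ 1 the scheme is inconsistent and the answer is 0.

b = (79/132, -50/33, 23/12)
c = (0, 11/5, 2)
Ac = (0, 0, 2/23)
Σ b_i: 79/132·1 + (-50/33)·1 + 23/12·1 = 1 ✓
b·c: (-50/33)·11/5 + 23/12·2 = 1/2 ✓
b·c²: (-50/33)·121/25 + 23/12·4 = 1/3 ✓
b·Ac: 23/12·2/23 = 1/6 ✓; 3 stages ⇒ order 3.

3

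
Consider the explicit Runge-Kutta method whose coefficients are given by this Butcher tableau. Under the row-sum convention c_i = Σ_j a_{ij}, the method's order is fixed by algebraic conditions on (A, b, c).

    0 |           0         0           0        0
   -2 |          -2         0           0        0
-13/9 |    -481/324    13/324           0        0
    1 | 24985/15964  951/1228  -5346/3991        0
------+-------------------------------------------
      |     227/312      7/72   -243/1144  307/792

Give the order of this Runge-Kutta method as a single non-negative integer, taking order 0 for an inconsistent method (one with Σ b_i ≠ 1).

4

b = (227/312, 7/72, -243/1144, 307/792)
c = (0, -2, -13/9, 1)
Ac = (0, 0, -13/162, 237/614)
Σ b_i: 227/312·1 + 7/72·1 + (-243/1144)·1 + 307/792·1 = 1 ✓
b·c: 7/72·(-2) + (-243/1144)·(-13/9) + 307/792·1 = 1/2 ✓
b·c²: 7/72·4 + (-243/1144)·169/81 + 307/792·1 = 1/3 ✓
b·Ac: (-243/1144)·(-13/162) + 307/792·237/614 = 1/6 ✓
b·c³: 7/72·(-8) + (-243/1144)·(-2197/729) + 307/792·1 = 1/4 ✓
b·(c∘Ac): (-243/1144)·169/1458 + 307/792·237/614 = 1/8 ✓
b·Ac²: (-243/1144)·13/81 + 307/792·93/307 = 1/12 ✓
b·A²c: 307/792·33/307 = 1/24 ✓; 4 stages ⇒ order 4.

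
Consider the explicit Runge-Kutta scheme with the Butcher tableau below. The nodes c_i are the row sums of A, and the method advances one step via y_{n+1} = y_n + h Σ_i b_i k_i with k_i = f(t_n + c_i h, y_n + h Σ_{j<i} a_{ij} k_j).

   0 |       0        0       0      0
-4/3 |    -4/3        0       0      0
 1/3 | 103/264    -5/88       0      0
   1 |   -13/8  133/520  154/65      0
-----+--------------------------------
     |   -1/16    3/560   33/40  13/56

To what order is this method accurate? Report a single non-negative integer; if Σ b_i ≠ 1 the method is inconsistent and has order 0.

b = (-1/16, 3/560, 33/40, 13/56)
c = (0, -4/3, 1/3, 1)
Ac = (0, 0, 5/66, 35/78)
Σ b_i: (-1/16)·1 + 3/560·1 + 33/40·1 + 13/56·1 = 1 ✓
b·c: 3/560·(-4/3) + 33/40·1/3 + 13/56·1 = 1/2 ✓
b·c²: 3/560·16/9 + 33/40·1/9 + 13/56·1 = 1/3 ✓
b·Ac: 33/40·5/66 + 13/56·35/78 = 1/6 ✓
b·c³: 3/560·(-64/27) + 33/40·1/27 + 13/56·1 = 1/4 ✓
b·(c∘Ac): 33/40·5/198 + 13/56·35/78 = 1/8 ✓
b·Ac²: 33/40·(-10/99) + 13/56·28/39 = 1/12 ✓
b·A²c: 13/56·7/39 = 1/24 ✓; 4 stages ⇒ order 4.

4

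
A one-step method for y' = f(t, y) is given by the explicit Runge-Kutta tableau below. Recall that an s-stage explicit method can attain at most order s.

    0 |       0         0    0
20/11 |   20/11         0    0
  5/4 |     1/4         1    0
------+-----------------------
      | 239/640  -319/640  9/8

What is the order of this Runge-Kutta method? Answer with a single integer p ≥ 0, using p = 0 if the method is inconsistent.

b = (239/640, -319/640, 9/8)
c = (0, 20/11, 5/4)
Ac = (0, 0, 20/11)
Σ b_i: 239/640·1 + (-319/640)·1 + 9/8·1 = 1 ✓
b·c: (-319/640)·20/11 + 9/8·5/4 = 1/2 ✓
b·c²: (-319/640)·400/121 + 9/8·25/16 = 155/1408 ≠ 1/3 ⇒ order 2.
b·Ac: 9/8·20/11 = 45/22 ≠ 1/6

2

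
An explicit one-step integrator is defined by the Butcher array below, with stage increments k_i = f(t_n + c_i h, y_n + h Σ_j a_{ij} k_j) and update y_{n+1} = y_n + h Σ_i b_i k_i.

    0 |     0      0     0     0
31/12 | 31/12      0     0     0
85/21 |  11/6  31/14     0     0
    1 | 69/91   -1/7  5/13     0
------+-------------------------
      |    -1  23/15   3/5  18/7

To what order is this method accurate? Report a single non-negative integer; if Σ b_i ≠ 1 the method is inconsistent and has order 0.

b = (-1, 23/15, 3/5, 18/7)
c = (0, 31/12, 85/21, 1)
Ac = (0, 0, 961/168, 1297/1092)
Σ b_i: (-1)·1 + 23/15·1 + 3/5·1 + 18/7·1 = 389/105 ≠ 1 ⇒ order 0.

0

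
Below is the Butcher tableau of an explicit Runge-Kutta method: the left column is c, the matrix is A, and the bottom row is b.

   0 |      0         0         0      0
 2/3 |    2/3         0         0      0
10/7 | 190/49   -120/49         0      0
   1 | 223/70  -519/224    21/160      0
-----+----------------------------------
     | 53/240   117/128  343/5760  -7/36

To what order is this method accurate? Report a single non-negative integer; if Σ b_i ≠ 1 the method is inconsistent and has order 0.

b = (53/240, 117/128, 343/5760, -7/36)
c = (0, 2/3, 10/7, 1)
Ac = (0, 0, -80/49, -19/14)
Σ b_i: 53/240·1 + 117/128·1 + 343/5760·1 + (-7/36)·1 = 1 ✓
b·c: 117/128·2/3 + 343/5760·10/7 + (-7/36)·1 = 1/2 ✓
b·c²: 117/128·4/9 + 343/5760·100/49 + (-7/36)·1 = 1/3 ✓
b·Ac: 343/5760·(-80/49) + (-7/36)·(-19/14) = 1/6 ✓
b·c³: 117/128·8/27 + 343/5760·1000/343 + (-7/36)·1 = 1/4 ✓
b·(c∘Ac): 343/5760·(-800/343) + (-7/36)·(-19/14) = 1/8 ✓
b·Ac²: 343/5760·(-160/147) + (-7/36)·(-16/21) = 1/12 ✓
b·A²c: (-7/36)·(-3/14) = 1/24 ✓; 4 stages ⇒ order 4.

4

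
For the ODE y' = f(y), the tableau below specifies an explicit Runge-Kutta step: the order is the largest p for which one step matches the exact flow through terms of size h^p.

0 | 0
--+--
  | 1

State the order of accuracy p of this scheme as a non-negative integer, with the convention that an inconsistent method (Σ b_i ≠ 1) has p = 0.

1

b = (1)
c = (0)
Σ b_i: 1·1 = 1 ✓; 1 stage ⇒ order 1.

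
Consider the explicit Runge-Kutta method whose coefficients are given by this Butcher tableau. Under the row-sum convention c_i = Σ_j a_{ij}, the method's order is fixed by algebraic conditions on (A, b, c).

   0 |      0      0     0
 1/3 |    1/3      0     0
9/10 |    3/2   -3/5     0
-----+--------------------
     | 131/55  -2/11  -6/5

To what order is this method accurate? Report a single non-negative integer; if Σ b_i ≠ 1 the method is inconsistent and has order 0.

b = (131/55, -2/11, -6/5)
c = (0, 1/3, 9/10)
Ac = (0, 0, -1/5)
Σ b_i: 131/55·1 + (-2/11)·1 + (-6/5)·1 = 1 ✓
b·c: (-2/11)·1/3 + (-6/5)·9/10 = -941/825 ≠ 1/2 ⇒ order 1.

1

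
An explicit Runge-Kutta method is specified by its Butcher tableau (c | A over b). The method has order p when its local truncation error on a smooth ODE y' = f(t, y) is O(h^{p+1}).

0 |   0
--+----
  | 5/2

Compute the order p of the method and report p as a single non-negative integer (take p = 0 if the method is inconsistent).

0

b = (5/2)
c = (0)
Σ b_i: 5/2·1 = 5/2 ≠ 1 ⇒ order 0.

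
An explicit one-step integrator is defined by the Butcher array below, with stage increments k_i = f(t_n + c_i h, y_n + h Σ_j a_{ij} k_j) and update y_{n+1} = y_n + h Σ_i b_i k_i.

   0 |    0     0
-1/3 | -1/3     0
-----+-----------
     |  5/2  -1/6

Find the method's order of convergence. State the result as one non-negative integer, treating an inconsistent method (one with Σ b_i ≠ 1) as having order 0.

b = (5/2, -1/6)
c = (0, -1/3)
Σ b_i: 5/2·1 + (-1/6)·1 = 7/3 ≠ 1 ⇒ order 0.

0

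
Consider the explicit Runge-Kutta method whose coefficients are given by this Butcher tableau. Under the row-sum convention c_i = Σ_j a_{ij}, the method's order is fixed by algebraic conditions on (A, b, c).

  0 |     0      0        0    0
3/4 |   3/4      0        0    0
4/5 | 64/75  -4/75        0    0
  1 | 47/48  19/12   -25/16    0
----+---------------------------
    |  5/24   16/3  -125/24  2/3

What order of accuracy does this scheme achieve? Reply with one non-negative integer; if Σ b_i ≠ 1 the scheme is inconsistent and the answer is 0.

b = (5/24, 16/3, -125/24, 2/3)
c = (0, 3/4, 4/5, 1)
Ac = (0, 0, -1/25, -1/16)
Σ b_i: 5/24·1 + 16/3·1 + (-125/24)·1 + 2/3·1 = 1 ✓
b·c: 16/3·3/4 + (-125/24)·4/5 + 2/3·1 = 1/2 ✓
b·c²: 16/3·9/16 + (-125/24)·16/25 + 2/3·1 = 1/3 ✓
b·Ac: (-125/24)·(-1/25) + 2/3·(-1/16) = 1/6 ✓
b·c³: 16/3·27/64 + (-125/24)·64/125 + 2/3·1 = 1/4 ✓
b·(c∘Ac): (-125/24)·(-4/125) + 2/3·(-1/16) = 1/8 ✓
b·Ac²: (-125/24)·(-3/100) + 2/3·(-7/64) = 1/12 ✓
b·A²c: 2/3·1/16 = 1/24 ✓; 4 stages ⇒ order 4.

4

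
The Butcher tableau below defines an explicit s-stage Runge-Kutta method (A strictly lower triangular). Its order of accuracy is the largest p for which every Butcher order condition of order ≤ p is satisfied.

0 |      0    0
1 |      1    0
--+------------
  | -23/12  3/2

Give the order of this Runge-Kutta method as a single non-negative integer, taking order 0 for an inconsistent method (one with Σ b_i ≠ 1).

0

b = (-23/12, 3/2)
c = (0, 1)
Σ b_i: (-23/12)·1 + 3/2·1 = -5/12 ≠ 1 ⇒ order 0.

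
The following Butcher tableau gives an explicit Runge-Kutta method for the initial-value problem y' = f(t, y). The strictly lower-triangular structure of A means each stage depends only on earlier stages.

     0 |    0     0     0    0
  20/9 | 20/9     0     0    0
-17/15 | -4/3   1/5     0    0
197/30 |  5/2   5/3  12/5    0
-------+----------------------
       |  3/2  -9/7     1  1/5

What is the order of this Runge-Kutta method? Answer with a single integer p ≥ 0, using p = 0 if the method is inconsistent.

b = (3/2, -9/7, 1, 1/5)
c = (0, 20/9, -17/15, 197/30)
Ac = (0, 0, 4/9, 664/675)
Σ b_i: 3/2·1 + (-9/7)·1 + 1·1 + 1/5·1 = 99/70 ≠ 1 ⇒ order 0.

0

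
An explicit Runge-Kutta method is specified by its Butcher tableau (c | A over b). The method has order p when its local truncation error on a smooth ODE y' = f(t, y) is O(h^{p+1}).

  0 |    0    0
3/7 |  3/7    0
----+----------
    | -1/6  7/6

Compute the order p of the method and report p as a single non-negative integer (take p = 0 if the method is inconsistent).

2

b = (-1/6, 7/6)
c = (0, 3/7)
Σ b_i: (-1/6)·1 + 7/6·1 = 1 ✓
b·c: 7/6·3/7 = 1/2 ✓; 2 stages ⇒ order 2.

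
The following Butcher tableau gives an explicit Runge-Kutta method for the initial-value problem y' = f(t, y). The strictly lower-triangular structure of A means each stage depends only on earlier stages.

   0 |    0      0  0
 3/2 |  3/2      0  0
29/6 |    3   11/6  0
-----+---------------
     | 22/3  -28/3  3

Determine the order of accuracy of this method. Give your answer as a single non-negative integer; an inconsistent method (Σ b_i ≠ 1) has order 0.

2

b = (22/3, -28/3, 3)
c = (0, 3/2, 29/6)
Ac = (0, 0, 11/4)
Σ b_i: 22/3·1 + (-28/3)·1 + 3·1 = 1 ✓
b·c: (-28/3)·3/2 + 3·29/6 = 1/2 ✓
b·c²: (-28/3)·9/4 + 3·841/36 = 589/12 ≠ 1/3 ⇒ order 2.
b·Ac: 3·11/4 = 33/4 ≠ 1/6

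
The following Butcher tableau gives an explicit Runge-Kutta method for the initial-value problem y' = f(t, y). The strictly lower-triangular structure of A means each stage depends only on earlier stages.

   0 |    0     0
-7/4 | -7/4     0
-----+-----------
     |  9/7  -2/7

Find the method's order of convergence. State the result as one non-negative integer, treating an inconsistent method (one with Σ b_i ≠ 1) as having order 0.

b = (9/7, -2/7)
c = (0, -7/4)
Σ b_i: 9/7·1 + (-2/7)·1 = 1 ✓
b·c: (-2/7)·(-7/4) = 1/2 ✓; 2 stages ⇒ order 2.

2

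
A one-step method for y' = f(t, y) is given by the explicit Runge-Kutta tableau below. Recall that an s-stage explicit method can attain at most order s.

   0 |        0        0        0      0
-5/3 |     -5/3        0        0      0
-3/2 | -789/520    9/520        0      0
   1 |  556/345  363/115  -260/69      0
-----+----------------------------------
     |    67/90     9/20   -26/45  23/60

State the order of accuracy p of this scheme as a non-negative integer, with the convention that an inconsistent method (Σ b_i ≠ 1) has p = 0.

b = (67/90, 9/20, -26/45, 23/60)
c = (0, -5/3, -3/2, 1)
Ac = (0, 0, -3/104, 9/23)
Σ b_i: 67/90·1 + 9/20·1 + (-26/45)·1 + 23/60·1 = 1 ✓
b·c: 9/20·(-5/3) + (-26/45)·(-3/2) + 23/60·1 = 1/2 ✓
b·c²: 9/20·25/9 + (-26/45)·9/4 + 23/60·1 = 1/3 ✓
b·Ac: (-26/45)·(-3/104) + 23/60·9/23 = 1/6 ✓
b·c³: 9/20·(-125/27) + (-26/45)·(-27/8) + 23/60·1 = 1/4 ✓
b·(c∘Ac): (-26/45)·9/208 + 23/60·9/23 = 1/8 ✓
b·Ac²: (-26/45)·5/104 + 23/60·20/69 = 1/12 ✓
b·A²c: 23/60·5/46 = 1/24 ✓; 4 stages ⇒ order 4.

4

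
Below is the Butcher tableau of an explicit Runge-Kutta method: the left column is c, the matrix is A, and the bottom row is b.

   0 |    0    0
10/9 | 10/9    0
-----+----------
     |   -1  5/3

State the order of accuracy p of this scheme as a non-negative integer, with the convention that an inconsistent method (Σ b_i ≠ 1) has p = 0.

b = (-1, 5/3)
c = (0, 10/9)
Σ b_i: (-1)·1 + 5/3·1 = 2/3 ≠ 1 ⇒ order 0.

0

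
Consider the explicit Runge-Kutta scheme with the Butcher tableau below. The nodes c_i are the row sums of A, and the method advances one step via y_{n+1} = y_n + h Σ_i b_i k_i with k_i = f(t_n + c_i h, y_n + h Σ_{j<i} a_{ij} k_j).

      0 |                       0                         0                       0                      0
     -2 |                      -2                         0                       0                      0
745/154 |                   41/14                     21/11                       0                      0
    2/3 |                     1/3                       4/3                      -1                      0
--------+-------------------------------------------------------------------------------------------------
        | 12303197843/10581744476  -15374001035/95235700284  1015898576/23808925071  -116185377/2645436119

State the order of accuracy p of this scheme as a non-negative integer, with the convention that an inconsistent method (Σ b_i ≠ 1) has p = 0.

3

b = (12303197843/10581744476, -15374001035/95235700284, 1015898576/23808925071, -116185377/2645436119)
c = (0, -2, 745/154, 2/3)
Ac = (0, 0, -42/11, -3467/462)
Σ b_i: 12303197843/10581744476·1 + (-15374001035/95235700284)·1 + 1015898576/23808925071·1 + (-116185377/2645436119)·1 = 1 ✓
b·c: (-15374001035/95235700284)·(-2) + 1015898576/23808925071·745/154 + (-116185377/2645436119)·2/3 = 1/2 ✓
b·c²: (-15374001035/95235700284)·4 + 1015898576/23808925071·555025/23716 + (-116185377/2645436119)·4/9 = 1/3 ✓
b·Ac: 1015898576/23808925071·(-42/11) + (-116185377/2645436119)·(-3467/462) = 1/6 ✓
b·c³: (-15374001035/95235700284)·(-8) + 1015898576/23808925071·413493625/3652264 + (-116185377/2645436119)·8/27 = 11199945888896/1833287230467 ≠ 1/4 ⇒ order 3.
b·(c∘Ac): 1015898576/23808925071·(-2235/121) + (-116185377/2645436119)·(-3467/693) = -4511126131/7936308357 ≠ 1/8
b·Ac²: 1015898576/23808925071·84/11 + (-116185377/2645436119)·(-1285619/71148) = 2736336278303/2444382973956 ≠ 1/12
b·A²c: (-116185377/2645436119)·42/11 = -443616894/2645436119 ≠ 1/24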